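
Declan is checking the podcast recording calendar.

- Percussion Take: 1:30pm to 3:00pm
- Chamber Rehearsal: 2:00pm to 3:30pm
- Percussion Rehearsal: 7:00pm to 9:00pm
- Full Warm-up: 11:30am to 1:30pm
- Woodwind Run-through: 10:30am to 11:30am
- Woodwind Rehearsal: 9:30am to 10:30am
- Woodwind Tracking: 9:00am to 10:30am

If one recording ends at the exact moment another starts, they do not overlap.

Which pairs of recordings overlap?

Sorted by start: Woodwind Tracking, Woodwind Rehearsal, Woodwind Run-through, Full Warm-up, Percussion Take, Chamber Rehearsal, Percussion Rehearsal.
Woodwind Rehearsal starts before Woodwind Tracking ends → Woodwind Tracking and Woodwind Rehearsal overlap.
Woodwind Run-through starts exactly when Woodwind Tracking ends (back-to-back, no overlap), so nothing later overlaps Woodwind Tracking either.
Woodwind Run-through starts exactly when Woodwind Rehearsal ends (back-to-back, no overlap), so nothing later overlaps Woodwind Rehearsal either.
Full Warm-up starts exactly when Woodwind Run-through ends (back-to-back, no overlap), so nothing later overlaps Woodwind Run-through either.
Percussion Take starts exactly when Full Warm-up ends (back-to-back, no overlap), so nothing later overlaps Full Warm-up either.
Chamber Rehearsal starts before Percussion Take ends → Percussion Take and Chamber Rehearsal overlap.
Percussion Rehearsal starts after Percussion Take ends.
Percussion Rehearsal starts after Chamber Rehearsal ends.

Chamber Rehearsal & Percussion Take, Woodwind Rehearsal & Woodwind Tracking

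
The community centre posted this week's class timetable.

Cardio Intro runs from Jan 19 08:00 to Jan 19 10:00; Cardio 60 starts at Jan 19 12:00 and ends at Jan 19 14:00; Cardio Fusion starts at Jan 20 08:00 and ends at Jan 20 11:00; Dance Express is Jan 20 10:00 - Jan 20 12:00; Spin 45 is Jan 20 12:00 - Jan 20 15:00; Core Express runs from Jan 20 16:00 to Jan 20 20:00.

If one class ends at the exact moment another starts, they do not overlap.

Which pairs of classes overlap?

Cardio Fusion & Dance Express

Check each pair: they overlap iff neither finishes before the other starts.
Sorted by start: Cardio Intro, Cardio 60, Cardio Fusion, Dance Express, Spin 45, Core Express.
Cardio 60 starts after Cardio Intro ends, so Cardio Intro has no further overlaps.
Cardio Fusion starts after Cardio 60 ends, so Cardio 60 has no further overlaps.
Dance Express starts before Cardio Fusion ends → Cardio Fusion and Dance Express overlap.
Spin 45 starts after Cardio Fusion ends, so Cardio Fusion has no further overlaps.
Spin 45 starts exactly when Dance Express ends (back-to-back, no overlap), so Dance Express has no further overlaps.
Core Express starts after Spin 45 ends.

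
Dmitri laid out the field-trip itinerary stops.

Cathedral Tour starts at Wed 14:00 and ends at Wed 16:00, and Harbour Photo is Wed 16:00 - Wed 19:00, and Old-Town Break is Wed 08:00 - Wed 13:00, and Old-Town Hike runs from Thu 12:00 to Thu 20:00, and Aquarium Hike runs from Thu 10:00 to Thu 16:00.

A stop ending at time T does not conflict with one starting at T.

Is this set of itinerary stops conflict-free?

Sorted by start: Old-Town Break, Cathedral Tour, Harbour Photo, Aquarium Hike, Old-Town Hike.
Cathedral Tour starts after Old-Town Break ends, so nothing later overlaps Old-Town Break either.
Harbour Photo starts exactly when Cathedral Tour ends (back-to-back, no overlap), so nothing later overlaps Cathedral Tour either.
Aquarium Hike starts after Harbour Photo ends, so nothing later overlaps Harbour Photo either.
Old-Town Hike starts before Aquarium Hike ends → Aquarium Hike and Old-Town Hike overlap.
That's a conflict, so the schedule is not conflict-free.

No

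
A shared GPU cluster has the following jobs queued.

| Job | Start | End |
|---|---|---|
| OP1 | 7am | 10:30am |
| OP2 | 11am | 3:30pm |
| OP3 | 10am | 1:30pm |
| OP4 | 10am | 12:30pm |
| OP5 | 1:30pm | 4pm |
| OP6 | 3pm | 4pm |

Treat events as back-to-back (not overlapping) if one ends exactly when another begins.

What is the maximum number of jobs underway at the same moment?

3

Walk through starts and ends in time order (an end at T is processed before a start at T):
7am start OP1 → 1
10am start OP3 → 2
10am start OP4 → 3
10:30am end OP1 → 2
11am start OP2 → 3
12:30pm end OP4 → 2
1:30pm end OP3 → 1
1:30pm start OP5 → 2
3pm start OP6 → 3
3:30pm end OP2 → 2
4pm end OP5 → 1
4pm end OP6 → 0
Peak is 3, at 10am (OP1, OP3, OP4).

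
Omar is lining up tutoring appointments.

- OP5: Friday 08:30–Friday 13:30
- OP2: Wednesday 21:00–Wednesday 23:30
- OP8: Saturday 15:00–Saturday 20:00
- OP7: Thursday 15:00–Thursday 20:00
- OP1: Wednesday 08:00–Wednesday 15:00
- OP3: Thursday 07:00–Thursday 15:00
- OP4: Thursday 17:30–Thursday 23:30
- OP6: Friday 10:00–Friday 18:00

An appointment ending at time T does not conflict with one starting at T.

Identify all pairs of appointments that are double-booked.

OP4 & OP7, OP5 & OP6

Sorted by start: OP1, OP2, OP3, OP7, OP4, OP5, OP6, OP8.
OP2 starts after OP1 ends, so OP1 has no further overlaps.
OP3 starts after OP2 ends, so OP2 has no further overlaps.
OP7 starts exactly when OP3 ends (back-to-back, no overlap), so OP3 has no further overlaps.
OP4 starts before OP7 ends → OP7 and OP4 overlap.
OP5 starts after OP7 ends, so OP7 has no further overlaps.
OP5 starts after OP4 ends, so OP4 has no further overlaps.
OP6 starts before OP5 ends → OP5 and OP6 overlap.
OP8 starts after OP5 ends.
OP8 starts after OP6 ends.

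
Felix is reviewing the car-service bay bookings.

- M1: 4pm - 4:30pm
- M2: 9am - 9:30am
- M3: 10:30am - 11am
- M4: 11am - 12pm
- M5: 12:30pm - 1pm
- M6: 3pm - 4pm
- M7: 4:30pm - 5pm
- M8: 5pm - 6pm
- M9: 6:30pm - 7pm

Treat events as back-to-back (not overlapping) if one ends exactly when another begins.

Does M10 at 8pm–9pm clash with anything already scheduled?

M2: ends 9:30am at or before M10 starts 8pm → clear.
M3: ends 11am at or before M10 starts 8pm → clear.
M4: ends 12pm at or before M10 starts 8pm → clear.
M5: ends 1pm at or before M10 starts 8pm → clear.
M6: ends 4pm at or before M10 starts 8pm → clear.
M1: ends 4:30pm at or before M10 starts 8pm → clear.
M7: ends 5pm at or before M10 starts 8pm → clear.
M8: ends 6pm at or before M10 starts 8pm → clear.
M9: ends 7pm at or before M10 starts 8pm → clear.

No — it doesn't clash with anything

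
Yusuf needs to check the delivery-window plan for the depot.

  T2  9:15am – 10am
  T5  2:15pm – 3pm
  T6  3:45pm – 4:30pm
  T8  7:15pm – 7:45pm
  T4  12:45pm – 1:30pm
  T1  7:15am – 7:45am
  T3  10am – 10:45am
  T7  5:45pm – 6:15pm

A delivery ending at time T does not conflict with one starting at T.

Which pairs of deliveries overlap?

no overlapping pairs

Two intervals overlap when each starts before the other ends.
Sorted by start: T1, T2, T3, T4, T5, T6, T7, T8.
T2 starts after T1 ends, so nothing later overlaps T1 either.
T3 starts exactly when T2 ends (back-to-back, no overlap), so nothing later overlaps T2 either.
T4 starts after T3 ends, so nothing later overlaps T3 either.
T5 starts after T4 ends, so nothing later overlaps T4 either.
T6 starts after T5 ends, so nothing later overlaps T5 either.
T7 starts after T6 ends, so nothing later overlaps T6 either.
T8 starts after T7 ends.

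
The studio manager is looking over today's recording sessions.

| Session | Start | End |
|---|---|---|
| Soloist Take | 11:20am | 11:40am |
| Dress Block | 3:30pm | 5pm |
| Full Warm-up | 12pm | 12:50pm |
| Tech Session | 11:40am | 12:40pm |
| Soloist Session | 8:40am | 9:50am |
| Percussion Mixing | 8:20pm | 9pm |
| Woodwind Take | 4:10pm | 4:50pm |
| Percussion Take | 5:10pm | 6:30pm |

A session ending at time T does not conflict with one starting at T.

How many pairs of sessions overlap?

Sorted by start: Soloist Session, Soloist Take, Tech Session, Full Warm-up, Dress Block, Woodwind Take, Percussion Take, Percussion Mixing.
Soloist Take starts after Soloist Session ends, so nothing later overlaps Soloist Session either.
Tech Session starts exactly when Soloist Take ends (back-to-back, no overlap), so nothing later overlaps Soloist Take either.
Full Warm-up starts before Tech Session ends → Tech Session and Full Warm-up overlap.
Dress Block starts after Tech Session ends, so nothing later overlaps Tech Session either.
Dress Block starts after Full Warm-up ends, so nothing later overlaps Full Warm-up either.
Woodwind Take starts before Dress Block ends → Dress Block and Woodwind Take overlap.
Percussion Take starts after Dress Block ends, so nothing later overlaps Dress Block either.
Percussion Take starts after Woodwind Take ends, so nothing later overlaps Woodwind Take either.
Percussion Mixing starts after Percussion Take ends.
Overlapping pairs: Dress Block & Woodwind Take, Full Warm-up & Tech Session — 2 in total.

2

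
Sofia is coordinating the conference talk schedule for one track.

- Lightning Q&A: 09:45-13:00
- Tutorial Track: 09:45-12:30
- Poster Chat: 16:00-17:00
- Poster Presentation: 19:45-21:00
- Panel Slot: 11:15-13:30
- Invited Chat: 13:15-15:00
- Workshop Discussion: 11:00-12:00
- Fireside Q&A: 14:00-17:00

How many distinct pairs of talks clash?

Sorted by start: Tutorial Track, Lightning Q&A, Workshop Discussion, Panel Slot, Invited Chat, Fireside Q&A, Poster Chat, Poster Presentation.
Lightning Q&A starts before Tutorial Track ends → Tutorial Track and Lightning Q&A overlap.
Workshop Discussion starts before Tutorial Track ends → Tutorial Track and Workshop Discussion overlap.
Panel Slot starts before Tutorial Track ends → Tutorial Track and Panel Slot overlap.
Invited Chat starts after Tutorial Track ends; Tutorial Track is clear from here.
Workshop Discussion starts before Lightning Q&A ends → Lightning Q&A and Workshop Discussion overlap.
Panel Slot starts before Lightning Q&A ends → Lightning Q&A and Panel Slot overlap.
Invited Chat starts after Lightning Q&A ends; Lightning Q&A is clear from here.
Panel Slot starts before Workshop Discussion ends → Workshop Discussion and Panel Slot overlap.
Invited Chat starts after Workshop Discussion ends; Workshop Discussion is clear from here.
Invited Chat starts before Panel Slot ends → Panel Slot and Invited Chat overlap.
Fireside Q&A starts after Panel Slot ends; Panel Slot is clear from here.
Fireside Q&A starts before Invited Chat ends → Invited Chat and Fireside Q&A overlap.
Poster Chat starts after Invited Chat ends; Invited Chat is clear from here.
Poster Chat starts before Fireside Q&A ends → Fireside Q&A and Poster Chat overlap.
Poster Presentation starts after Fireside Q&A ends.
Poster Presentation starts after Poster Chat ends.
Overlapping pairs: Fireside Q&A & Invited Chat, Fireside Q&A & Poster Chat, Invited Chat & Panel Slot, Lightning Q&A & Panel Slot, Lightning Q&A & Tutorial Track, Lightning Q&A & Workshop Discussion, Panel Slot & Tutorial Track, Panel Slot & Workshop Discussion, Tutorial Track & Workshop Discussion — 9 in total.

9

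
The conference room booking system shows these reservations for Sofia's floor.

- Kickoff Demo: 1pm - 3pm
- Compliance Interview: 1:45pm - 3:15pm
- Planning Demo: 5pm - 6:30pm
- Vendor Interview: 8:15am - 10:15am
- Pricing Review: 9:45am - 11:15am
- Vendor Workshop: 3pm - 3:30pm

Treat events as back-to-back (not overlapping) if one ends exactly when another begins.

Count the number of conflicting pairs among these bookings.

3

Sorted by start: Vendor Interview, Pricing Review, Kickoff Demo, Compliance Interview, Vendor Workshop, Planning Demo.
Pricing Review starts before Vendor Interview ends → Vendor Interview and Pricing Review overlap.
Kickoff Demo starts after Vendor Interview ends — done with Vendor Interview.
Kickoff Demo starts after Pricing Review ends — done with Pricing Review.
Compliance Interview starts before Kickoff Demo ends → Kickoff Demo and Compliance Interview overlap.
Vendor Workshop starts exactly when Kickoff Demo ends (back-to-back, no overlap) — done with Kickoff Demo.
Vendor Workshop starts before Compliance Interview ends → Compliance Interview and Vendor Workshop overlap.
Planning Demo starts after Compliance Interview ends.
Planning Demo starts after Vendor Workshop ends.
Overlapping pairs: Compliance Interview & Kickoff Demo, Compliance Interview & Vendor Workshop, Pricing Review & Vendor Interview — 3 in total.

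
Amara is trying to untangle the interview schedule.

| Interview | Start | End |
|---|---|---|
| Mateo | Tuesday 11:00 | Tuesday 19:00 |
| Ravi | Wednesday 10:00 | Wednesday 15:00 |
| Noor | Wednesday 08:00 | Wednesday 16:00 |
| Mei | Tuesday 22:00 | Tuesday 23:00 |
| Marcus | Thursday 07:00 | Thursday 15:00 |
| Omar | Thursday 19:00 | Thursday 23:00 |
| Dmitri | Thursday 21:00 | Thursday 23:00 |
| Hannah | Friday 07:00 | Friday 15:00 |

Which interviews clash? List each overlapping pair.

Dmitri & Omar, Noor & Ravi

Check each pair: they overlap iff neither finishes before the other starts.
Sorted by start: Mateo, Mei, Noor, Ravi, Marcus, Omar, Dmitri, Hannah.
Mei starts after Mateo ends — done with Mateo.
Noor starts after Mei ends — done with Mei.
Ravi starts before Noor ends → Noor and Ravi overlap.
Marcus starts after Noor ends — done with Noor.
Marcus starts after Ravi ends — done with Ravi.
Omar starts after Marcus ends — done with Marcus.
Dmitri starts before Omar ends → Omar and Dmitri overlap.
Hannah starts after Omar ends.
Hannah starts after Dmitri ends.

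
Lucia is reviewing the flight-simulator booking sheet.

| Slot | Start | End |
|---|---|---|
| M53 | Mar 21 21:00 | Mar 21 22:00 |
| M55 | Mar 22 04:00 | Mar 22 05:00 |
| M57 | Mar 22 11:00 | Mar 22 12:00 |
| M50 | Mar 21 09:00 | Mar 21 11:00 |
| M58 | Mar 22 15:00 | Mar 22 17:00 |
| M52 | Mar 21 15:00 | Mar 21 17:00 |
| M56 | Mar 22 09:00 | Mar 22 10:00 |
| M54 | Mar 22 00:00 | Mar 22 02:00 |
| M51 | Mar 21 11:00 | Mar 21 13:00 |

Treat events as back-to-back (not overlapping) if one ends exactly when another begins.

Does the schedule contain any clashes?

No

Check each pair: they overlap iff neither finishes before the other starts.
Sorted by start: M50, M51, M52, M53, M54, M55, M56, M57, M58.
M51 starts exactly when M50 ends (back-to-back, no overlap), so M50 has no further overlaps.
M52 starts after M51 ends, so M51 has no further overlaps.
M53 starts after M52 ends, so M52 has no further overlaps.
M54 starts after M53 ends, so M53 has no further overlaps.
M55 starts after M54 ends, so M54 has no further overlaps.
M56 starts after M55 ends, so M55 has no further overlaps.
M57 starts after M56 ends, so M56 has no further overlaps.
M58 starts after M57 ends.
Every pair is clear; the schedule has no overlaps.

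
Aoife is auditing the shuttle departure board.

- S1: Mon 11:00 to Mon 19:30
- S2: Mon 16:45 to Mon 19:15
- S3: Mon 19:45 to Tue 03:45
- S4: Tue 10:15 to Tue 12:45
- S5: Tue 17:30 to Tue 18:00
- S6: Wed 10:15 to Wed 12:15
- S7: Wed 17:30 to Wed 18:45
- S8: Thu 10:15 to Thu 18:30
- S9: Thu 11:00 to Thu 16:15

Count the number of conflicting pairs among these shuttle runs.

2

Sorted by start: S1, S2, S3, S4, S5, S6, S7, S8, S9.
S2 starts before S1 ends → S1 and S2 overlap.
S3 starts after S1 ends, so nothing later overlaps S1 either.
S3 starts after S2 ends, so nothing later overlaps S2 either.
S4 starts after S3 ends, so nothing later overlaps S3 either.
S5 starts after S4 ends, so nothing later overlaps S4 either.
S6 starts after S5 ends, so nothing later overlaps S5 either.
S7 starts after S6 ends, so nothing later overlaps S6 either.
S8 starts after S7 ends, so nothing later overlaps S7 either.
S9 starts before S8 ends → S8 and S9 overlap.
Overlapping pairs: S1 & S2, S8 & S9 — 2 in total.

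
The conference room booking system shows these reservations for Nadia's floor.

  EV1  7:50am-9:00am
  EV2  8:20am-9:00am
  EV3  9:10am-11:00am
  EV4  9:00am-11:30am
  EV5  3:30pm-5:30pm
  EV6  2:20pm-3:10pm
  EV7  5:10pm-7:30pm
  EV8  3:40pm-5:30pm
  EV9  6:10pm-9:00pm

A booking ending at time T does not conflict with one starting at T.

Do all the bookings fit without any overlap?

No

Two intervals overlap when each starts before the other ends.
Sorted by start: EV1, EV2, EV4, EV3, EV6, EV5, EV8, EV7, EV9.
EV2 starts before EV1 ends → EV1 and EV2 overlap.
That's a conflict, so the schedule is not conflict-free.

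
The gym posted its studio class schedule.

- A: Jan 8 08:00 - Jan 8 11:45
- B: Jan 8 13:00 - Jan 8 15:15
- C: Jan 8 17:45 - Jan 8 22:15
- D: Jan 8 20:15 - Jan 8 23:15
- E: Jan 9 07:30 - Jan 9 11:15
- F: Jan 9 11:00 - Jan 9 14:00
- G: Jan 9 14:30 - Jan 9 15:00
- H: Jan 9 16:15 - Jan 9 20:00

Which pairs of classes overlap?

Sorted by start: A, B, C, D, E, F, G, H.
B starts after A ends, so A has no further overlaps.
C starts after B ends, so B has no further overlaps.
D starts before C ends → C and D overlap.
E starts after C ends, so C has no further overlaps.
E starts after D ends, so D has no further overlaps.
F starts before E ends → E and F overlap.
G starts after E ends, so E has no further overlaps.
G starts after F ends, so F has no further overlaps.
H starts after G ends.

C & D, E & F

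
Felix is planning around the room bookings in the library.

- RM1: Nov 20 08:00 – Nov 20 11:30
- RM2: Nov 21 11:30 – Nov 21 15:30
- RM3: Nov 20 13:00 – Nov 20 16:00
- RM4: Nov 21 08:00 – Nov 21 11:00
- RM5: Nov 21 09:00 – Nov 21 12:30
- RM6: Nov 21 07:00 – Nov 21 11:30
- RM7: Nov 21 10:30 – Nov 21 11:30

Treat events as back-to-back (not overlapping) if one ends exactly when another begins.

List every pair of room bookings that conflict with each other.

RM2 & RM5, RM4 & RM5, RM4 & RM6, RM4 & RM7, RM5 & RM6, RM5 & RM7, RM6 & RM7

Two intervals overlap when each starts before the other ends.
Sorted by start: RM1, RM3, RM6, RM4, RM5, RM7, RM2.
RM3 starts after RM1 ends, so nothing later overlaps RM1 either.
RM6 starts after RM3 ends, so nothing later overlaps RM3 either.
RM4 starts before RM6 ends → RM6 and RM4 overlap.
RM5 starts before RM6 ends → RM6 and RM5 overlap.
RM7 starts before RM6 ends → RM6 and RM7 overlap.
RM2 starts exactly when RM6 ends (back-to-back, no overlap).
RM5 starts before RM4 ends → RM4 and RM5 overlap.
RM7 starts before RM4 ends → RM4 and RM7 overlap.
RM2 starts after RM4 ends.
RM7 starts before RM5 ends → RM5 and RM7 overlap.
RM2 starts before RM5 ends → RM5 and RM2 overlap.
RM2 starts exactly when RM7 ends (back-to-back, no overlap).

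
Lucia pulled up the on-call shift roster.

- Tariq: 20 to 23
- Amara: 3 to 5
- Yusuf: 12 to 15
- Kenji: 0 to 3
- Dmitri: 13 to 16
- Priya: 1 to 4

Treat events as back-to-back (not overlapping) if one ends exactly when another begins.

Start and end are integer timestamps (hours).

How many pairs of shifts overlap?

Sorted by start: Kenji, Priya, Amara, Yusuf, Dmitri, Tariq.
Priya starts before Kenji ends → Kenji and Priya overlap.
Amara starts exactly when Kenji ends (back-to-back, no overlap); Kenji is clear from here.
Amara starts before Priya ends → Priya and Amara overlap.
Yusuf starts after Priya ends; Priya is clear from here.
Yusuf starts after Amara ends; Amara is clear from here.
Dmitri starts before Yusuf ends → Yusuf and Dmitri overlap.
Tariq starts after Yusuf ends.
Tariq starts after Dmitri ends.
Overlapping pairs: Amara & Priya, Dmitri & Yusuf, Kenji & Priya — 3 in total.

3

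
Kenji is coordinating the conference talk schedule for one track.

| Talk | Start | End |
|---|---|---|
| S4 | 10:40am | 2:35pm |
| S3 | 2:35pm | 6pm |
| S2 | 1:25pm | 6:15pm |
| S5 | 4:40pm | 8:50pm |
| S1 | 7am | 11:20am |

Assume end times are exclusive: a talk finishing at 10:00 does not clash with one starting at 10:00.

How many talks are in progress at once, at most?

3

Walk through starts and ends in time order (an end at T is processed before a start at T):
7am start S1 → 1
10:40am start S4 → 2
11:20am end S1 → 1
1:25pm start S2 → 2
2:35pm end S4 → 1
2:35pm start S3 → 2
4:40pm start S5 → 3
6pm end S3 → 2
6:15pm end S2 → 1
8:50pm end S5 → 0
Peak is 3, at 4:40pm (S2, S3, S5).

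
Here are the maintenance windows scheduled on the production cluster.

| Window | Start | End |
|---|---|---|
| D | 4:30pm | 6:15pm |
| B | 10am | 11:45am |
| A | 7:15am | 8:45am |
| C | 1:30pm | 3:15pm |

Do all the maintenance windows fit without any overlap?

Check each pair: they overlap iff neither finishes before the other starts.
Sorted by start: A, B, C, D.
B starts after A ends — done with A.
C starts after B ends — done with B.
D starts after C ends.
Every pair is clear; the schedule has no overlaps.

Yes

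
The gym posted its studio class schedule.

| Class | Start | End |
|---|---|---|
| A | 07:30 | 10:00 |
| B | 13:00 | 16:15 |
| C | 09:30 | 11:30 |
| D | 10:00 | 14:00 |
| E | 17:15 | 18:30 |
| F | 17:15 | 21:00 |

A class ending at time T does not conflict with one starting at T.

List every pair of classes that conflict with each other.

A & C, B & D, C & D, E & F

Sorted by start: A, C, D, B, E, F.
C starts before A ends → A and C overlap.
D starts exactly when A ends (back-to-back, no overlap); A is clear from here.
D starts before C ends → C and D overlap.
B starts after C ends; C is clear from here.
B starts before D ends → D and B overlap.
E starts after D ends; D is clear from here.
E starts after B ends; B is clear from here.
F starts before E ends → E and F overlap.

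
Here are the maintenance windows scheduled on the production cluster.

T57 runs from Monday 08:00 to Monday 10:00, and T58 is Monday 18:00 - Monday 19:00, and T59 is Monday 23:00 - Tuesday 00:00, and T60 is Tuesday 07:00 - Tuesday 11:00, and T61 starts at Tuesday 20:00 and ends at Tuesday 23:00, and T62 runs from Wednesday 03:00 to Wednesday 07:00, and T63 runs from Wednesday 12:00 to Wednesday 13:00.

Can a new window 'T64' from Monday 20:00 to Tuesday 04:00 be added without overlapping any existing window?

No — it overlaps T59

T57: ends Monday 10:00 at or before T64 starts Monday 20:00 → clear.
T58: ends Monday 19:00 at or before T64 starts Monday 20:00 → clear.
T59: starts Monday 23:00 before T64 ends Tuesday 04:00, and ends Tuesday 00:00 after T64 starts Monday 20:00 → overlap.
T60: starts Tuesday 07:00 at or after T64 ends Tuesday 04:00 → clear.
T61: starts Tuesday 20:00 at or after T64 ends Tuesday 04:00 → clear.
T62: starts Wednesday 03:00 at or after T64 ends Tuesday 04:00 → clear.
T63: starts Wednesday 12:00 at or after T64 ends Tuesday 04:00 → clear.
T64 overlaps T59.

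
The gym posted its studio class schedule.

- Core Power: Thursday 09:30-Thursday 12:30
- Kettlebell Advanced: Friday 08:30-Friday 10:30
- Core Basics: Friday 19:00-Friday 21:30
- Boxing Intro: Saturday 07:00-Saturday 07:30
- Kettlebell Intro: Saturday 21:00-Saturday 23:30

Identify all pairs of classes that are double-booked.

Sorted by start: Core Power, Kettlebell Advanced, Core Basics, Boxing Intro, Kettlebell Intro.
Kettlebell Advanced starts after Core Power ends — done with Core Power.
Core Basics starts after Kettlebell Advanced ends — done with Kettlebell Advanced.
Boxing Intro starts after Core Basics ends — done with Core Basics.
Kettlebell Intro starts after Boxing Intro ends.

no conflicts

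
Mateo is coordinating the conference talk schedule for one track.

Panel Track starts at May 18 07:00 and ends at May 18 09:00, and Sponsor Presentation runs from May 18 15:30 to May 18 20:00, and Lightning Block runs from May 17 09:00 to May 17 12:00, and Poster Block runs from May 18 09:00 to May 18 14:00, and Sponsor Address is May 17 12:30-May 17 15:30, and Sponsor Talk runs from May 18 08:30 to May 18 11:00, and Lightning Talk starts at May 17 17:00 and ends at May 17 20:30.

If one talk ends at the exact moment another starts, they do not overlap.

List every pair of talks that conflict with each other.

Sorted by start: Lightning Block, Sponsor Address, Lightning Talk, Panel Track, Sponsor Talk, Poster Block, Sponsor Presentation.
Sponsor Address starts after Lightning Block ends — done with Lightning Block.
Lightning Talk starts after Sponsor Address ends — done with Sponsor Address.
Panel Track starts after Lightning Talk ends — done with Lightning Talk.
Sponsor Talk starts before Panel Track ends → Panel Track and Sponsor Talk overlap.
Poster Block starts exactly when Panel Track ends (back-to-back, no overlap) — done with Panel Track.
Poster Block starts before Sponsor Talk ends → Sponsor Talk and Poster Block overlap.
Sponsor Presentation starts after Sponsor Talk ends.
Sponsor Presentation starts after Poster Block ends.

Panel Track & Sponsor Talk, Poster Block & Sponsor Talk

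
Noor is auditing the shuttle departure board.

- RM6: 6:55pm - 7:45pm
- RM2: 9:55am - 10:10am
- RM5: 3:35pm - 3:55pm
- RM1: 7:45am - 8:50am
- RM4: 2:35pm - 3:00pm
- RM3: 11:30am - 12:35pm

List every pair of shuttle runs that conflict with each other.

none

Two intervals overlap when each starts before the other ends.
Sorted by start: RM1, RM2, RM3, RM4, RM5, RM6.
RM2 starts after RM1 ends — done with RM1.
RM3 starts after RM2 ends — done with RM2.
RM4 starts after RM3 ends — done with RM3.
RM5 starts after RM4 ends — done with RM4.
RM6 starts after RM5 ends.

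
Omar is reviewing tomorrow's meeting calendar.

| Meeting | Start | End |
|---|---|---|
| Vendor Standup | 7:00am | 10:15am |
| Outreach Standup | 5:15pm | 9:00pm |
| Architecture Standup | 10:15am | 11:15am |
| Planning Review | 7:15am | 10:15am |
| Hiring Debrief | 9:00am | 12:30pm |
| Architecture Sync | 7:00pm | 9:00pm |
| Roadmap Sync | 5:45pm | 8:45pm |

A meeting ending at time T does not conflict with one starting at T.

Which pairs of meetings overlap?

Sorted by start: Vendor Standup, Planning Review, Hiring Debrief, Architecture Standup, Outreach Standup, Roadmap Sync, Architecture Sync.
Planning Review starts before Vendor Standup ends → Vendor Standup and Planning Review overlap.
Hiring Debrief starts before Vendor Standup ends → Vendor Standup and Hiring Debrief overlap.
Architecture Standup starts exactly when Vendor Standup ends (back-to-back, no overlap), so nothing later overlaps Vendor Standup either.
Hiring Debrief starts before Planning Review ends → Planning Review and Hiring Debrief overlap.
Architecture Standup starts exactly when Planning Review ends (back-to-back, no overlap), so nothing later overlaps Planning Review either.
Architecture Standup starts before Hiring Debrief ends → Hiring Debrief and Architecture Standup overlap.
Outreach Standup starts after Hiring Debrief ends, so nothing later overlaps Hiring Debrief either.
Outreach Standup starts after Architecture Standup ends, so nothing later overlaps Architecture Standup either.
Roadmap Sync starts before Outreach Standup ends → Outreach Standup and Roadmap Sync overlap.
Architecture Sync starts before Outreach Standup ends → Outreach Standup and Architecture Sync overlap.
Architecture Sync starts before Roadmap Sync ends → Roadmap Sync and Architecture Sync overlap.

Architecture Standup & Hiring Debrief, Architecture Sync & Outreach Standup, Architecture Sync & Roadmap Sync, Hiring Debrief & Planning Review, Hiring Debrief & Vendor Standup, Outreach Standup & Roadmap Sync, Planning Review & Vendor Standup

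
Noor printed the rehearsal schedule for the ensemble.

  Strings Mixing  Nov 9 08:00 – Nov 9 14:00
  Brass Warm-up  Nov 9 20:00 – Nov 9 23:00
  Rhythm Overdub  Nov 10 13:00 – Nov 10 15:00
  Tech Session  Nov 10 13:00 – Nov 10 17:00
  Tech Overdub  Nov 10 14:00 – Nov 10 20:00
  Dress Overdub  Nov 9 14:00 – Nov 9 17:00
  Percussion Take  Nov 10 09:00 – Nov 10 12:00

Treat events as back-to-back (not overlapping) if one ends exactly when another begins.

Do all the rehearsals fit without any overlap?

No

Sorted by start: Strings Mixing, Dress Overdub, Brass Warm-up, Percussion Take, Rhythm Overdub, Tech Session, Tech Overdub.
Dress Overdub starts exactly when Strings Mixing ends (back-to-back, no overlap), so nothing later overlaps Strings Mixing either.
Brass Warm-up starts after Dress Overdub ends, so nothing later overlaps Dress Overdub either.
Percussion Take starts after Brass Warm-up ends, so nothing later overlaps Brass Warm-up either.
Rhythm Overdub starts after Percussion Take ends, so nothing later overlaps Percussion Take either.
Tech Session starts before Rhythm Overdub ends → Rhythm Overdub and Tech Session overlap.
That's a conflict, so the schedule is not conflict-free.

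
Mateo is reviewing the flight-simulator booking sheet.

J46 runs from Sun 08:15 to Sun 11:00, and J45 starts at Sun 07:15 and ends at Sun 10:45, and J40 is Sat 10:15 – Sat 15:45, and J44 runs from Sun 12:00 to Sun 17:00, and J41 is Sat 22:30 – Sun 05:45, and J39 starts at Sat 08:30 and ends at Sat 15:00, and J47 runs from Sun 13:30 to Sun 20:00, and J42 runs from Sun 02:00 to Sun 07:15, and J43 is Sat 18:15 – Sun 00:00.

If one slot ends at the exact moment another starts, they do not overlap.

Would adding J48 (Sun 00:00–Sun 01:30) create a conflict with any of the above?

J39: ends Sat 15:00 at or before J48 starts Sun 00:00 → clear.
J40: ends Sat 15:45 at or before J48 starts Sun 00:00 → clear.
J43: ends Sun 00:00 at or before J48 starts Sun 00:00 → clear.
J41: starts Sat 22:30 before J48 ends Sun 01:30, and ends Sun 05:45 after J48 starts Sun 00:00 → overlap.
J42: starts Sun 02:00 at or after J48 ends Sun 01:30 → clear.
J45: starts Sun 07:15 at or after J48 ends Sun 01:30 → clear.
J46: starts Sun 08:15 at or after J48 ends Sun 01:30 → clear.
J44: starts Sun 12:00 at or after J48 ends Sun 01:30 → clear.
J47: starts Sun 13:30 at or after J48 ends Sun 01:30 → clear.
J48 overlaps J41.

Yes — it overlaps J41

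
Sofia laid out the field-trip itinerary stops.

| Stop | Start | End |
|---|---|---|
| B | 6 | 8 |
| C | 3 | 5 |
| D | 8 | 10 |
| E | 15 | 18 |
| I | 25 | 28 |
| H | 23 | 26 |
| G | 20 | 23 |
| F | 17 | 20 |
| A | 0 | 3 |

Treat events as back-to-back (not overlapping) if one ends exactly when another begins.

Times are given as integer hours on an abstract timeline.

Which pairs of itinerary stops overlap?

E & F, H & I

Check each pair: they overlap iff neither finishes before the other starts.
Sorted by start: A, C, B, D, E, F, G, H, I.
C starts exactly when A ends (back-to-back, no overlap) — done with A.
B starts after C ends — done with C.
D starts exactly when B ends (back-to-back, no overlap) — done with B.
E starts after D ends — done with D.
F starts before E ends → E and F overlap.
G starts after E ends — done with E.
G starts exactly when F ends (back-to-back, no overlap) — done with F.
H starts exactly when G ends (back-to-back, no overlap) — done with G.
I starts before H ends → H and I overlap.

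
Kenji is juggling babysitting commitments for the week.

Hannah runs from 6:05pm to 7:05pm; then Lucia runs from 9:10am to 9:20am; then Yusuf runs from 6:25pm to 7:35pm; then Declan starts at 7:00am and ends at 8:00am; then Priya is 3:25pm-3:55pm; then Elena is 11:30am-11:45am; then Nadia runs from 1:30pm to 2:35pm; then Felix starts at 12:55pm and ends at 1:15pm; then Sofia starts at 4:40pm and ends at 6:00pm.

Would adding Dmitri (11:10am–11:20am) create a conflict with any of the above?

No — it doesn't clash with anything

Declan: ends 8:00am at or before Dmitri starts 11:10am → clear.
Lucia: ends 9:20am at or before Dmitri starts 11:10am → clear.
Elena: starts 11:30am at or after Dmitri ends 11:20am → clear.
Felix: starts 12:55pm at or after Dmitri ends 11:20am → clear.
Nadia: starts 1:30pm at or after Dmitri ends 11:20am → clear.
Priya: starts 3:25pm at or after Dmitri ends 11:20am → clear.
Sofia: starts 4:40pm at or after Dmitri ends 11:20am → clear.
Hannah: starts 6:05pm at or after Dmitri ends 11:20am → clear.
Yusuf: starts 6:25pm at or after Dmitri ends 11:20am → clear.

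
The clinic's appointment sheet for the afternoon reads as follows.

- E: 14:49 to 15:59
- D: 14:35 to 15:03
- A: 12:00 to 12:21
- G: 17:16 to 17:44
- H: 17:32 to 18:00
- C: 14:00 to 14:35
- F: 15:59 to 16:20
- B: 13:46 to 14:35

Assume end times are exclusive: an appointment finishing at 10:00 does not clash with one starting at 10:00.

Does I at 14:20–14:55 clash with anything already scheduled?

Yes — it overlaps B, C, D, E

A: ends 12:21 at or before I starts 14:20 → clear.
B: starts 13:46 before I ends 14:55, and ends 14:35 after I starts 14:20 → overlap.
C: starts 14:00 before I ends 14:55, and ends 14:35 after I starts 14:20 → overlap.
D: starts 14:35 before I ends 14:55, and ends 15:03 after I starts 14:20 → overlap.
E: starts 14:49 before I ends 14:55, and ends 15:59 after I starts 14:20 → overlap.
F: starts 15:59 at or after I ends 14:55 → clear.
G: starts 17:16 at or after I ends 14:55 → clear.
H: starts 17:32 at or after I ends 14:55 → clear.
I overlaps B, C, D, E.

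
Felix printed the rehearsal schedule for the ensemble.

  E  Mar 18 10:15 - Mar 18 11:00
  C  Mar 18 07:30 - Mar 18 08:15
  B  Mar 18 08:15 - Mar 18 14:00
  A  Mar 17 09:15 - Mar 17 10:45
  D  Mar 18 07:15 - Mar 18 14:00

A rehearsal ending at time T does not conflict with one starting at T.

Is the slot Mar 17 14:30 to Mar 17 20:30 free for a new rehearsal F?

A: ends Mar 17 10:45 at or before F starts Mar 17 14:30 → clear.
D: starts Mar 18 07:15 at or after F ends Mar 17 20:30 → clear.
C: starts Mar 18 07:30 at or after F ends Mar 17 20:30 → clear.
B: starts Mar 18 08:15 at or after F ends Mar 17 20:30 → clear.
E: starts Mar 18 10:15 at or after F ends Mar 17 20:30 → clear.

Yes — the slot is free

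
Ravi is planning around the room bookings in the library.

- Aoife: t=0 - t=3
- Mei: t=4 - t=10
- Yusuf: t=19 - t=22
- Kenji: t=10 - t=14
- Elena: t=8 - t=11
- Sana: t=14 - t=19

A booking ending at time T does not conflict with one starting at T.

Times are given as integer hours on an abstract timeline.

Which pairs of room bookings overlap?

Elena & Kenji, Elena & Mei

Check each pair: they overlap iff neither finishes before the other starts.
Sorted by start: Aoife, Mei, Elena, Kenji, Sana, Yusuf.
Mei starts after Aoife ends, so Aoife has no further overlaps.
Elena starts before Mei ends → Mei and Elena overlap.
Kenji starts exactly when Mei ends (back-to-back, no overlap), so Mei has no further overlaps.
Kenji starts before Elena ends → Elena and Kenji overlap.
Sana starts after Elena ends, so Elena has no further overlaps.
Sana starts exactly when Kenji ends (back-to-back, no overlap), so Kenji has no further overlaps.
Yusuf starts exactly when Sana ends (back-to-back, no overlap).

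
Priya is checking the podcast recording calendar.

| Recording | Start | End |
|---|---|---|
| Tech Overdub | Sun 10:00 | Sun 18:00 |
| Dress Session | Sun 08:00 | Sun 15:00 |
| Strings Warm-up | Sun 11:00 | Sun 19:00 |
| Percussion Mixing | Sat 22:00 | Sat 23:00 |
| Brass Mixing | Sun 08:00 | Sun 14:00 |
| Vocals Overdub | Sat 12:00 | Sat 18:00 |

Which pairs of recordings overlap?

Sorted by start: Vocals Overdub, Percussion Mixing, Dress Session, Brass Mixing, Tech Overdub, Strings Warm-up.
Percussion Mixing starts after Vocals Overdub ends — done with Vocals Overdub.
Dress Session starts after Percussion Mixing ends — done with Percussion Mixing.
Brass Mixing starts before Dress Session ends → Dress Session and Brass Mixing overlap.
Tech Overdub starts before Dress Session ends → Dress Session and Tech Overdub overlap.
Strings Warm-up starts before Dress Session ends → Dress Session and Strings Warm-up overlap.
Tech Overdub starts before Brass Mixing ends → Brass Mixing and Tech Overdub overlap.
Strings Warm-up starts before Brass Mixing ends → Brass Mixing and Strings Warm-up overlap.
Strings Warm-up starts before Tech Overdub ends → Tech Overdub and Strings Warm-up overlap.

Brass Mixing & Dress Session, Brass Mixing & Strings Warm-up, Brass Mixing & Tech Overdub, Dress Session & Strings Warm-up, Dress Session & Tech Overdub, Strings Warm-up & Tech Overdub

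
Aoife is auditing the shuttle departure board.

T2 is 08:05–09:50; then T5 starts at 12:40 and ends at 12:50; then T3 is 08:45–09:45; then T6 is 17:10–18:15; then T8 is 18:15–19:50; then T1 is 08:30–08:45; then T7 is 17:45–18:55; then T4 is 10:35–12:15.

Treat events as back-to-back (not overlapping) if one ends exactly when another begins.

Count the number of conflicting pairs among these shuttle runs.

4

Sorted by start: T2, T1, T3, T4, T5, T6, T7, T8.
T1 starts before T2 ends → T2 and T1 overlap.
T3 starts before T2 ends → T2 and T3 overlap.
T4 starts after T2 ends, so nothing later overlaps T2 either.
T3 starts exactly when T1 ends (back-to-back, no overlap), so nothing later overlaps T1 either.
T4 starts after T3 ends, so nothing later overlaps T3 either.
T5 starts after T4 ends, so nothing later overlaps T4 either.
T6 starts after T5 ends, so nothing later overlaps T5 either.
T7 starts before T6 ends → T6 and T7 overlap.
T8 starts exactly when T6 ends (back-to-back, no overlap).
T8 starts before T7 ends → T7 and T8 overlap.
Overlapping pairs: T1 & T2, T2 & T3, T6 & T7, T7 & T8 — 4 in total.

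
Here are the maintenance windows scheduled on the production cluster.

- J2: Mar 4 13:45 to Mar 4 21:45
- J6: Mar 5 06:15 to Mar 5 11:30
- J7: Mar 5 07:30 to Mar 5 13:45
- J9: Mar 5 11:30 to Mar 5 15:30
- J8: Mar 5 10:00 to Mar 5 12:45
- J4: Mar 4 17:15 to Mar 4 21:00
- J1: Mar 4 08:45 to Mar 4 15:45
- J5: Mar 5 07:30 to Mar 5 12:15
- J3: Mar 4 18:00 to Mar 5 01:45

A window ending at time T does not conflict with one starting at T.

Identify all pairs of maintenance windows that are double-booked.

J1 & J2, J2 & J3, J2 & J4, J3 & J4, J5 & J6, J5 & J7, J5 & J8, J5 & J9, J6 & J7, J6 & J8, J7 & J8, J7 & J9, J8 & J9

Check each pair: they overlap iff neither finishes before the other starts.
Sorted by start: J1, J2, J4, J3, J6, J5, J7, J8, J9.
J2 starts before J1 ends → J1 and J2 overlap.
J4 starts after J1 ends; J1 is clear from here.
J4 starts before J2 ends → J2 and J4 overlap.
J3 starts before J2 ends → J2 and J3 overlap.
J6 starts after J2 ends; J2 is clear from here.
J3 starts before J4 ends → J4 and J3 overlap.
J6 starts after J4 ends; J4 is clear from here.
J6 starts after J3 ends; J3 is clear from here.
J5 starts before J6 ends → J6 and J5 overlap.
J7 starts before J6 ends → J6 and J7 overlap.
J8 starts before J6 ends → J6 and J8 overlap.
J9 starts exactly when J6 ends (back-to-back, no overlap).
J7 starts before J5 ends → J5 and J7 overlap.
J8 starts before J5 ends → J5 and J8 overlap.
J9 starts before J5 ends → J5 and J9 overlap.
J8 starts before J7 ends → J7 and J8 overlap.
J9 starts before J7 ends → J7 and J9 overlap.
J9 starts before J8 ends → J8 and J9 overlap.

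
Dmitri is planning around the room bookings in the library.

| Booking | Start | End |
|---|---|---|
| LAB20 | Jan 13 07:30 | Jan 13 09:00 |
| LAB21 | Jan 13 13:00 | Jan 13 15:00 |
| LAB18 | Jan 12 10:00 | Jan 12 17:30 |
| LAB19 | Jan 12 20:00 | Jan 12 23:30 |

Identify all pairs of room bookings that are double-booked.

Sorted by start: LAB18, LAB19, LAB20, LAB21.
LAB19 starts after LAB18 ends, so LAB18 has no further overlaps.
LAB20 starts after LAB19 ends, so LAB19 has no further overlaps.
LAB21 starts after LAB20 ends.

none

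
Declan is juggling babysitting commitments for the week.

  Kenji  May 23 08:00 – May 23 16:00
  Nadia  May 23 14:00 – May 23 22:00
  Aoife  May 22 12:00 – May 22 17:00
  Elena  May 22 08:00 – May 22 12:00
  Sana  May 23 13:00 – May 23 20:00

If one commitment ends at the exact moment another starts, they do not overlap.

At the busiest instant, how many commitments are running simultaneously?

Sort all start/end points and keep a running count:
May 22 08:00 start Elena → 1
May 22 12:00 end Elena → 0
May 22 12:00 start Aoife → 1
May 22 17:00 end Aoife → 0
May 23 08:00 start Kenji → 1
May 23 13:00 start Sana → 2
May 23 14:00 start Nadia → 3
May 23 16:00 end Kenji → 2
May 23 20:00 end Sana → 1
May 23 22:00 end Nadia → 0
Peak is 3, at May 23 14:00 (Kenji, Nadia, Sana).

3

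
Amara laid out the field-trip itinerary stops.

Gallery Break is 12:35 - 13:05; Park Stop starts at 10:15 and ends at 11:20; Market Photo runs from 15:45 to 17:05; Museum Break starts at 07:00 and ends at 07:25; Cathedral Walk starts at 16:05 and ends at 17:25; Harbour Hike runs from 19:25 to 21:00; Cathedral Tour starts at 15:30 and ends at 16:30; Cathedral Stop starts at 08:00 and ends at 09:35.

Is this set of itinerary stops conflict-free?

No

Sorted by start: Museum Break, Cathedral Stop, Park Stop, Gallery Break, Cathedral Tour, Market Photo, Cathedral Walk, Harbour Hike.
Cathedral Stop starts after Museum Break ends, so nothing later overlaps Museum Break either.
Park Stop starts after Cathedral Stop ends, so nothing later overlaps Cathedral Stop either.
Gallery Break starts after Park Stop ends, so nothing later overlaps Park Stop either.
Cathedral Tour starts after Gallery Break ends, so nothing later overlaps Gallery Break either.
Market Photo starts before Cathedral Tour ends → Cathedral Tour and Market Photo overlap.
That's a conflict, so the schedule is not conflict-free.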